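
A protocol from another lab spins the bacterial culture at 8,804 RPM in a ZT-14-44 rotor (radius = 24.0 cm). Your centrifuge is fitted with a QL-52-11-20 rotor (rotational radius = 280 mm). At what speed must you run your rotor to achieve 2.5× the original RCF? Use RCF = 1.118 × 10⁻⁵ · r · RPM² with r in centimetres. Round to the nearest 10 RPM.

12890 RPM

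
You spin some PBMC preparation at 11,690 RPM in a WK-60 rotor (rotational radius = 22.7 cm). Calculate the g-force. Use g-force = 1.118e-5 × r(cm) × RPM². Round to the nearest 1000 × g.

RCF ≈ 35000 x g

RCF = 1.118 × 10⁻⁵ × r × N²
RCF = 1.118 × 10⁻⁵ × 22.7 × (11690)² = 1.118 × 10⁻⁵ × 22.7 × 136,656,100 ≈ 34,681.4 × g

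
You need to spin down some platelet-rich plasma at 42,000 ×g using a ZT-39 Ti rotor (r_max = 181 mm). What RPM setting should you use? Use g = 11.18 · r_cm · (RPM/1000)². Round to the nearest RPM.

N ≈ 14407 RPM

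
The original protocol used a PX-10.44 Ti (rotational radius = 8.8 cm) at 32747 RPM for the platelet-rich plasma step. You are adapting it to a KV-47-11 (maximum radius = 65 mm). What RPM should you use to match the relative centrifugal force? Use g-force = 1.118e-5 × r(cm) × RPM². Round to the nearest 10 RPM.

RCF_original = 1.118 × 10⁻⁵ × 8.8 × (32747)² = 1.118 × 10⁻⁵ × 8.8 × 1,072,366,009 ≈ 105,503.7 × g
Your rotor: r = 65 mm = 6.5 cm
105,503.7 = 1.118 × 10⁻⁵ × 6.5 × N²
N² = 105,503.7 / (7.267 × 10⁻⁵) = 1,451,819,183
N ≈ √1,451,819,183 ≈ 38,102.7

38100 RPM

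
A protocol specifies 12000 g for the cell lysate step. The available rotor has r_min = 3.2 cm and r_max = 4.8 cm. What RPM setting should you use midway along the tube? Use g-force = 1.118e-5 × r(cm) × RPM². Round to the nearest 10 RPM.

r_avg = (3.2 + 4.8) / 2 = 4 cm
12,000 = 1.118 × 10⁻⁵ × 4 × N²
N² = 12,000 / (4.472 × 10⁻⁵) = 268,336,315
N ≈ √268,336,315 ≈ 16,381.0

16380 RPM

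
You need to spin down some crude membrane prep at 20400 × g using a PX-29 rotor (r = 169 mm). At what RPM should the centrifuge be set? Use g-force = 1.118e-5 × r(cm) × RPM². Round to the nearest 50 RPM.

10400 RPM

r = 169 mm = 16.9 cm
20,400 = 1.118 × 10⁻⁵ × 16.9 × N²
N² = 20,400 / (18.8942 × 10⁻⁵) = 107,969,641
N ≈ √107,969,641 ≈ 10,390.8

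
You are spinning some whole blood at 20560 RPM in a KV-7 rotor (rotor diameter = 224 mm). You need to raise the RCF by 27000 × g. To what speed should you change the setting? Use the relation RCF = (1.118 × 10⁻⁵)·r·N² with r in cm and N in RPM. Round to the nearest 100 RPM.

≈ 25300 RPM

r = 224 mm / 2 = 112 mm = 11.2 cm
Current RCF = 1.118 × 10⁻⁵ × 11.2 × (20560)² = 1.118 × 10⁻⁵ × 11.2 × 422,713,600 ≈ 52,930.5 × g
Target RCF = 52,930.5 + 27,000 = 79,930.5 × g
N² = 79,930.5 / (12.5216 × 10⁻⁵) = 638,340,947
N ≈ √638,340,947 ≈ 25,265.4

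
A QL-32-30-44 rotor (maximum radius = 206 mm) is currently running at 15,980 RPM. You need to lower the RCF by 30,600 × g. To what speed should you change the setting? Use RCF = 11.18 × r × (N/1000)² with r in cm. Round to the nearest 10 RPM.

N₂ ≈ 11070 RPM

r = 206 mm = 20.6 cm
Current RCF = 11.18 × 20.6 × (15.98)² = 11.18 × 20.6 × 255.3604 ≈ 58,811.5 × g
Target RCF = 58,811.5 − 30,600 = 28,211.5 × g
(N/1000)² = 28,211.5 / 230.308 = 122.4947
N = 1000 × √122.4947 ≈ 11,067.7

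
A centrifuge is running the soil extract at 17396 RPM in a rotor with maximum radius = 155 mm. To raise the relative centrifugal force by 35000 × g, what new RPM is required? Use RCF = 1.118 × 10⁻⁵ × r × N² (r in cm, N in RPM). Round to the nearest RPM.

N₂ ≈ 22463 RPM

r = 155 mm = 15.5 cm
Current RCF = 1.118 × 10⁻⁵ × 15.5 × (17396)² = 1.118 × 10⁻⁵ × 15.5 × 302,620,816 ≈ 52,441.2 × g
Target RCF = 52,441.2 + 35,000 = 87,441.2 × g
N² = 87,441.2 / (17.329 × 10⁻⁵) = 504,594,610
N ≈ √504,594,610 ≈ 22,463.2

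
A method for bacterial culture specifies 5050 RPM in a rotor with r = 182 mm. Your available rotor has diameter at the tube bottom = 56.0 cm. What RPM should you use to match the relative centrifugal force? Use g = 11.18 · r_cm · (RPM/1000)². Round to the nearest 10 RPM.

≈ 4070 RPM

Original rotor: r = 182 mm = 18.2 cm
RCF_original = 11.18 × 18.2 × (5.05)² = 11.18 × 18.2 × 25.5025 ≈ 5,189.1 × g
Your rotor: r = 56.0 / 2 = 28 cm
5,189.1 = 11.18 × 28 × (N/1000)²
(N/1000)² = 5,189.1 / 313.04 = 16.57648
N = 1000 × √16.57648 ≈ 4,071.4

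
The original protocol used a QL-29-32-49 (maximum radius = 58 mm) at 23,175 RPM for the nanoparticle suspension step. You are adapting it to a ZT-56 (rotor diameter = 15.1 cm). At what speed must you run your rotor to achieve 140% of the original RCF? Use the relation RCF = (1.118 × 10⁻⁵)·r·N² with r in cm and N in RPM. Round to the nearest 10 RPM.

Original rotor: r = 58 mm = 5.8 cm
RCF = 1.118 × 10⁻⁵ × r × N²
RCF_original = 1.118 × 10⁻⁵ × 5.8 × (23175)² = 1.118 × 10⁻⁵ × 5.8 × 537,080,625 ≈ 34,826.5 × g
Target RCF = 1.4 × 34,826.5 ≈ 48,757.1 × g
Your rotor: r = 15.1 / 2 = 7.55 cm
48,757.1 = 1.118 × 10⁻⁵ × 7.55 × N²
N² = 48,757.1 / (8.4409 × 10⁻⁵) = 577,629,163
N ≈ √577,629,163 ≈ 24,033.9

≈ 24030 RPM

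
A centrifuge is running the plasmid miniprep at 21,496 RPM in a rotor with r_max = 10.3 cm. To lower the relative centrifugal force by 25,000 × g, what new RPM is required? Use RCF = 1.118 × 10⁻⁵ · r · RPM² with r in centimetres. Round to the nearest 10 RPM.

N₂ ≈ 15650 RPM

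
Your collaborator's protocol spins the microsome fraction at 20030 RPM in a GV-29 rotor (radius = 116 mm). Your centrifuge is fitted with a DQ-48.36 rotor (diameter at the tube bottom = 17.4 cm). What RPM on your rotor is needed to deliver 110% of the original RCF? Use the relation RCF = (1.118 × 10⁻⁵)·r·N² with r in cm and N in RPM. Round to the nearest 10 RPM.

Original rotor: r = 116 mm = 11.6 cm
RCF = 1.118 × 10⁻⁵ × r × N²
RCF_original = 1.118 × 10⁻⁵ × 11.6 × (20030)² = 1.118 × 10⁻⁵ × 11.6 × 401,200,900 ≈ 52,030.9 × g
Target RCF = 1.1 × 52,030.9 ≈ 57,234 × g
Your rotor: r = 17.4 / 2 = 8.7 cm
57,234 = 1.118 × 10⁻⁵ × 8.7 × N²
N² = 57,234 / (9.7266 × 10⁻⁵) = 588,427,611
N ≈ √588,427,611 ≈ 24,257.5

24260 RPM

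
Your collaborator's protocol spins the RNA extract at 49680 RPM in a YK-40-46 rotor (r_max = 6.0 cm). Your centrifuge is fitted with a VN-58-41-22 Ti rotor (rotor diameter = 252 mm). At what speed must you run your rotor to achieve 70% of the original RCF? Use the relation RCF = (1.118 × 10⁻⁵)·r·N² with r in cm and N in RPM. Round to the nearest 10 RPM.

RCF = 1.118 × 10⁻⁵ × r × N²
RCF_original = 1.118 × 10⁻⁵ × 6 × (49680)² = 1.118 × 10⁻⁵ × 6 × 2,468,102,400 ≈ 165,560.3 × g
Target RCF = 0.7 × 165,560.3 ≈ 115,892.2 × g
Your rotor: r = 252 mm / 2 = 126 mm = 12.6 cm
115,892.2 = 1.118 × 10⁻⁵ × 12.6 × N²
N² = 115,892.2 / (14.0868 × 10⁻⁵) = 822,700,684
N ≈ √822,700,684 ≈ 28,682.8

28680 RPM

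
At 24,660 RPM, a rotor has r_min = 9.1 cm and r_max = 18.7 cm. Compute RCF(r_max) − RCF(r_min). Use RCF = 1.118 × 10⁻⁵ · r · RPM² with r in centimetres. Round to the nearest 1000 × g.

ΔRCF ≈ 65000 g

RCF_max = 1.118 × 10⁻⁵ × 18.7 × (24660)² = 1.118 × 10⁻⁵ × 18.7 × 608,115,600 ≈ 127,136.3 × g
RCF_min = 1.118 × 10⁻⁵ × 9.1 × (24660)² = 1.118 × 10⁻⁵ × 9.1 × 608,115,600 ≈ 61,868.5 × g
ΔRCF = 127,136.3 − 61,868.5 = 65,267.8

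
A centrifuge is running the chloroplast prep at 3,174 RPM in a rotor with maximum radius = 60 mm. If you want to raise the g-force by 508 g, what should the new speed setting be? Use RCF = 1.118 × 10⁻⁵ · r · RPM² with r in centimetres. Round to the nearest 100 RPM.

r = 60 mm = 6.0 cm
Current RCF = 1.118 × 10⁻⁵ × 6 × (3174)² = 1.118 × 10⁻⁵ × 6 × 10,074,276 ≈ 675.8 × g
Target RCF = 675.8 + 508 = 1,183.8 × g
N² = 1,183.8 / (6.708 × 10⁻⁵) = 17,647,585
N ≈ √17,647,585 ≈ 4,200.9

≈ 4200 RPM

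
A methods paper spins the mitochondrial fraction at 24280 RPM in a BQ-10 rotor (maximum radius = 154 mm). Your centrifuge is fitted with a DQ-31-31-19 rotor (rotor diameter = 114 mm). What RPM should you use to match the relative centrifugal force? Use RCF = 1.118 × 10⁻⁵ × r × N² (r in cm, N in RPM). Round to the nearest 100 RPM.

39900 RPM

Original rotor: r = 154 mm = 15.4 cm
RCF = 1.118 × 10⁻⁵ × r × N²
RCF_original = 1.118 × 10⁻⁵ × 15.4 × (24280)² = 1.118 × 10⁻⁵ × 15.4 × 589,518,400 ≈ 101,498.6 × g
Your rotor: r = 114 mm / 2 = 57 mm = 5.7 cm
101,498.6 = 1.118 × 10⁻⁵ × 5.7 × N²
N² = 101,498.6 / (6.3726 × 10⁻⁵) = 1,592,734,520
N ≈ √1,592,734,520 ≈ 39,909.1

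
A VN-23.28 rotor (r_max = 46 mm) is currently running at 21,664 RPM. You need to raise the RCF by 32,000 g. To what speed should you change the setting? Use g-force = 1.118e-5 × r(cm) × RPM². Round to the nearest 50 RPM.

N₂ ≈ 33050 RPM

r = 46 mm = 4.6 cm
Current RCF = 1.118 × 10⁻⁵ × 4.6 × (21664)² = 1.118 × 10⁻⁵ × 4.6 × 469,328,896 ≈ 24,136.6 × g
Target RCF = 24,136.6 + 32,000 = 56,136.6 × g
N² = 56,136.6 / (5.1428 × 10⁻⁵) = 1,091,557,128
N ≈ √1,091,557,128 ≈ 33,038.7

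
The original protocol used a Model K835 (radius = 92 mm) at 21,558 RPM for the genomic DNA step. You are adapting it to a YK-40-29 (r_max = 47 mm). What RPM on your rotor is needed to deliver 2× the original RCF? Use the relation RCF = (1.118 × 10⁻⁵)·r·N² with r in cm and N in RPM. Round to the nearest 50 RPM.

Original rotor: r = 92 mm = 9.2 cm
RCF_original = 1.118 × 10⁻⁵ × 9.2 × (21558)² = 1.118 × 10⁻⁵ × 9.2 × 464,747,364 ≈ 47,802.1 × g
Target RCF = 2 × 47,802.1 ≈ 95,604.2 × g
Your rotor: r = 47 mm = 4.7 cm
95,604.2 = 1.118 × 10⁻⁵ × 4.7 × N²
N² = 95,604.2 / (5.2546 × 10⁻⁵) = 1,819,438,207
N ≈ √1,819,438,207 ≈ 42,654.9

42650 RPM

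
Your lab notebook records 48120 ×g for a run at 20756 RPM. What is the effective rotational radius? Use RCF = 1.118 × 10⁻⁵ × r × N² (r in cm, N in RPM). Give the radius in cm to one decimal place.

10.0 cm

RCF = 1.118 × 10⁻⁵ × r × N²
48120 = 1.118 × 10⁻⁵ × r × (20756)²
r = 48120 / (1.118 × 10⁻⁵ × 430,811,536) = 48120 / 4816.473 ≈ 9.991 cm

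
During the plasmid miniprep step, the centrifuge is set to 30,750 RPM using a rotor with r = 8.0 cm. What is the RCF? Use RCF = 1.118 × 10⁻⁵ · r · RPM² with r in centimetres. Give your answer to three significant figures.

RCF = 1.118 × 10⁻⁵ × 8 × (30750)² = 1.118 × 10⁻⁵ × 8 × 945,562,500 ≈ 84,571.1 × g

84600 × g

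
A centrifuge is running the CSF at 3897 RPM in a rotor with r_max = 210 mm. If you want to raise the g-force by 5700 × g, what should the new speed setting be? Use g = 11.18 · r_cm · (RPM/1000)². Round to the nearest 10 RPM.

r = 210 mm = 21.0 cm
Current RCF = 11.18 × 21 × (3.897)² = 11.18 × 21 × 15.186609 ≈ 3,565.5 × g
Target RCF = 3,565.5 + 5,700 = 9,265.5 × g
(N/1000)² = 9,265.5 / 234.78 = 39.46461
N = 1000 × √39.46461 ≈ 6,282.1

≈ 6280 RPM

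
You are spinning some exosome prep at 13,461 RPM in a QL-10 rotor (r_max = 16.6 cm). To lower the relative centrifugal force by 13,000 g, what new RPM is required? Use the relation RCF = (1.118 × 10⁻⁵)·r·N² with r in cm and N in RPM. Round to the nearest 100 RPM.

≈ 10500 RPM

Current RCF = 1.118 × 10⁻⁵ × 16.6 × (13461)² = 1.118 × 10⁻⁵ × 16.6 × 181,198,521 ≈ 33,628.3 × g
Target RCF = 33,628.3 − 13,000 = 20,628.3 × g
N² = 20,628.3 / (18.5588 × 10⁻⁵) = 111,151,044
N ≈ √111,151,044 ≈ 10,542.8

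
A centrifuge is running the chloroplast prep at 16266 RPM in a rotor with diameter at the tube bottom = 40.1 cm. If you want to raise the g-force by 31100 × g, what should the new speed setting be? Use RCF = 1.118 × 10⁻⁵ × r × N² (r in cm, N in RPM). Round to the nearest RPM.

≈ 20083 RPM

r = 40.1 / 2 = 20.05 cm
Current RCF = 1.118 × 10⁻⁵ × 20.05 × (16266)² = 1.118 × 10⁻⁵ × 20.05 × 264,582,756 ≈ 59,308.6 × g
Target RCF = 59,308.6 + 31,100 = 90,408.6 × g
N² = 90,408.6 / (22.4159 × 10⁻⁵) = 403,323,534
N ≈ √403,323,534 ≈ 20,082.9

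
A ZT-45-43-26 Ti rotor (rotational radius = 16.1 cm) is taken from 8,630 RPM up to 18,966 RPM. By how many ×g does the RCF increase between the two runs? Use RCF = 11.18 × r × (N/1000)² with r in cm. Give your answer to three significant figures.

≈ 51300 ×g

RCF₁ = 11.18 × 16.1 × (8.63)² = 11.18 × 16.1 × 74.4769 ≈ 13,405.7 × g
RCF₂ = 11.18 × 16.1 × (18.966)² = 11.18 × 16.1 × 359.709156 ≈ 64,746.9 × g
Increase = 64,746.9 − 13,405.7 = 51,341.2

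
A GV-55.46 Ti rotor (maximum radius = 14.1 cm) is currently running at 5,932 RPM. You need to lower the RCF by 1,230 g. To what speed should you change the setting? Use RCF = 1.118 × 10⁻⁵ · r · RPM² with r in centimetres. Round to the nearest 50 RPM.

N₂ ≈ 5250 RPM

Current RCF = 1.118 × 10⁻⁵ × 14.1 × (5932)² = 1.118 × 10⁻⁵ × 14.1 × 35,188,624 ≈ 5,547.1 × g
Target RCF = 5,547.1 − 1,230 = 4,317.1 × g
N² = 4,317.1 / (15.7638 × 10⁻⁵) = 27,386,163
N ≈ √27,386,163 ≈ 5,233.2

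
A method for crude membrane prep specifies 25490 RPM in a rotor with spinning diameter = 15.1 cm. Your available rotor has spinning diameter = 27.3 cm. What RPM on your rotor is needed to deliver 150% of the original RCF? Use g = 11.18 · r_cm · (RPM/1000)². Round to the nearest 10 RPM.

23220 RPM

Original rotor: r = 15.1 / 2 = 7.55 cm
RCF = 11.18 × r × (N/1000)²
RCF_original = 11.18 × 7.55 × (25.49)² = 11.18 × 7.55 × 649.7401 ≈ 54,843.9 × g
Target RCF = 1.5 × 54,843.9 ≈ 82,265.9 × g
Your rotor: r = 27.3 / 2 = 13.65 cm
82,265.9 = 11.18 × 13.65 × (N/1000)²
(N/1000)² = 82,265.9 / 152.607 = 539.0703
N = 1000 × √539.0703 ≈ 23,217.9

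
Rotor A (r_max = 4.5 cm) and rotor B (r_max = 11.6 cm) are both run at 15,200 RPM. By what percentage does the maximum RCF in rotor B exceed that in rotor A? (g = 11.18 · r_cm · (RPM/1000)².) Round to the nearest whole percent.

158%

At equal RPM, RCF scales linearly with r: ratio = 11.6 / 4.5 = 2.5778.
So rotor B delivers 157.8% more g-force.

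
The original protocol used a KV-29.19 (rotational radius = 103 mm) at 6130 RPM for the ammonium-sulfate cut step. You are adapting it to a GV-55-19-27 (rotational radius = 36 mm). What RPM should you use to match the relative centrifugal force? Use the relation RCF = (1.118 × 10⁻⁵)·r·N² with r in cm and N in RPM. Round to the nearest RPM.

Original rotor: r = 103 mm = 10.3 cm
RCF = 1.118 × 10⁻⁵ × r × N²
RCF_original = 1.118 × 10⁻⁵ × 10.3 × (6130)² = 1.118 × 10⁻⁵ × 10.3 × 37,576,900 ≈ 4,327.1 × g
Your rotor: r = 36 mm = 3.6 cm
4,327.1 = 1.118 × 10⁻⁵ × 3.6 × N²
N² = 4,327.1 / (4.0248 × 10⁻⁵) = 107,510,932
N ≈ √107,510,932 ≈ 10,368.7

≈ 10369 RPM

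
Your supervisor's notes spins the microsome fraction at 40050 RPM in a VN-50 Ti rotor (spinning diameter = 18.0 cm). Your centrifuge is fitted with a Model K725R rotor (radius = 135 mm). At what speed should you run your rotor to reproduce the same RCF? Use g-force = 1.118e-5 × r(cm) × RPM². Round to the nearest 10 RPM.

≈ 32700 RPM

Original rotor: r = 18.0 / 2 = 9 cm
RCF_original = 1.118 × 10⁻⁵ × 9 × (40050)² = 1.118 × 10⁻⁵ × 9 × 1,604,002,500 ≈ 161,394.7 × g
Your rotor: r = 135 mm = 13.5 cm
161,394.7 = 1.118 × 10⁻⁵ × 13.5 × N²
N² = 161,394.7 / (15.093 × 10⁻⁵) = 1,069,334,791
N ≈ √1,069,334,791 ≈ 32,700.7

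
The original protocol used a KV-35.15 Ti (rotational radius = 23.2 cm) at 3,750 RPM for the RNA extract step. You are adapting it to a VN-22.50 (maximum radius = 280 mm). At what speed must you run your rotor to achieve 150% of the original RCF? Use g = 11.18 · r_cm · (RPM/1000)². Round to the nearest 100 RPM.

RCF_original = 11.18 × 23.2 × (3.75)² = 11.18 × 23.2 × 14.0625 ≈ 3,647.5 × g
Target RCF = 1.5 × 3,647.5 ≈ 5,471.2 × g
Your rotor: r = 280 mm = 28.0 cm
5,471.2 = 11.18 × 28 × (N/1000)²
(N/1000)² = 5,471.2 / 313.04 = 17.47764
N = 1000 × √17.47764 ≈ 4,180.6

≈ 4200 RPM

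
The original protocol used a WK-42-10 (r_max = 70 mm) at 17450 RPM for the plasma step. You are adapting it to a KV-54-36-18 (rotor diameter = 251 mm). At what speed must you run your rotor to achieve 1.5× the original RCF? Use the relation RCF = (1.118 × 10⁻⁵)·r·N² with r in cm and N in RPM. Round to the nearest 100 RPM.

16000 RPM

Original rotor: r = 70 mm = 7.0 cm
RCF_original = 1.118 × 10⁻⁵ × 7 × (17450)² = 1.118 × 10⁻⁵ × 7 × 304,502,500 ≈ 23,830.4 × g
Target RCF = 1.5 × 23,830.4 ≈ 35,745.6 × g
Your rotor: r = 251 mm / 2 = 125.5 mm = 12.55 cm
35,745.6 = 1.118 × 10⁻⁵ × 12.55 × N²
N² = 35,745.6 / (14.0309 × 10⁻⁵) = 254,763,415
N ≈ √254,763,415 ≈ 15,961.3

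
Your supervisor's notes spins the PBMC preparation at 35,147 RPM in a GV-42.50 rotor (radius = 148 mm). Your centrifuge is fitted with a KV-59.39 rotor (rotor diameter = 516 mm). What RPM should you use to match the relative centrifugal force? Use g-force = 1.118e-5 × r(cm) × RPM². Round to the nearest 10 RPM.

Original rotor: r = 148 mm = 14.8 cm
RCF_original = 1.118 × 10⁻⁵ × 14.8 × (35147)² = 1.118 × 10⁻⁵ × 14.8 × 1,235,311,609 ≈ 204,399.6 × g
Your rotor: r = 516 mm / 2 = 258 mm = 25.8 cm
204,399.6 = 1.118 × 10⁻⁵ × 25.8 × N²
N² = 204,399.6 / (28.8444 × 10⁻⁵) = 708,628,365
N ≈ √708,628,365 ≈ 26,620.1

26620 RPM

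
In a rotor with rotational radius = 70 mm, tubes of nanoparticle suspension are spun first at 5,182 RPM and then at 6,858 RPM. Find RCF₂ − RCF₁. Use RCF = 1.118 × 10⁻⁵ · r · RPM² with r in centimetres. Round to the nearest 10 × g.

≈ 1580 x g

r = 70 mm = 7.0 cm
RCF₁ = 1.118 × 10⁻⁵ × 7 × (5182)² = 1.118 × 10⁻⁵ × 7 × 26,853,124 ≈ 2,101.5 × g
RCF₂ = 1.118 × 10⁻⁵ × 7 × (6858)² = 1.118 × 10⁻⁵ × 7 × 47,032,164 ≈ 3,680.7 × g
Increase = 3,680.7 − 2,101.5 = 1,579.2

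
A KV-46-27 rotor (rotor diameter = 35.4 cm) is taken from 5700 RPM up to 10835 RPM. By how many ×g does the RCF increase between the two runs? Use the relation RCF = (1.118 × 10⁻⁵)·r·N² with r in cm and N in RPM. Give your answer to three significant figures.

r = 35.4 / 2 = 17.7 cm
RCF₁ = 1.118 × 10⁻⁵ × 17.7 × (5700)² = 1.118 × 10⁻⁵ × 17.7 × 32,490,000 ≈ 6,429.3 × g
RCF₂ = 1.118 × 10⁻⁵ × 17.7 × (10835)² = 1.118 × 10⁻⁵ × 17.7 × 117,397,225 ≈ 23,231.3 × g
Increase = 23,231.3 − 6,429.3 = 16,802

≈ 16800 ×g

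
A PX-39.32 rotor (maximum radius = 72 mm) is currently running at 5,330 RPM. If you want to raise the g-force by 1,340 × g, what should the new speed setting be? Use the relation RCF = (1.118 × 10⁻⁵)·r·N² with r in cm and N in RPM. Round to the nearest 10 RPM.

N₂ ≈ 6710 RPM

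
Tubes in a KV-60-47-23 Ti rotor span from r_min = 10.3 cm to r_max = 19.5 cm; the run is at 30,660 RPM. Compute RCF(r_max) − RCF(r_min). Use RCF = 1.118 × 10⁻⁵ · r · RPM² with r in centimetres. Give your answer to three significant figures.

RCF_max = 1.118 × 10⁻⁵ × 19.5 × (30660)² = 1.118 × 10⁻⁵ × 19.5 × 940,035,600 ≈ 204,937.2 × g
RCF_min = 1.118 × 10⁻⁵ × 10.3 × (30660)² = 1.118 × 10⁻⁵ × 10.3 × 940,035,600 ≈ 108,248.9 × g
ΔRCF = 204,937.2 − 108,248.9 = 96,688.3

ΔRCF ≈ 96700 g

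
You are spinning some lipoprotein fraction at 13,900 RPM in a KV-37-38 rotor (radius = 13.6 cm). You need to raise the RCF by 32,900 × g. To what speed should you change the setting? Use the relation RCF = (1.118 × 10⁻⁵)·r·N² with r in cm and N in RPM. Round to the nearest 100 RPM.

20200 RPM

Current RCF = 1.118 × 10⁻⁵ × 13.6 × (13900)² = 1.118 × 10⁻⁵ × 13.6 × 193,210,000 ≈ 29,377.2 × g
Target RCF = 29,377.2 + 32,900 = 62,277.2 × g
N² = 62,277.2 / (15.2048 × 10⁻⁵) = 409,589,077
N ≈ √409,589,077 ≈ 20,238.3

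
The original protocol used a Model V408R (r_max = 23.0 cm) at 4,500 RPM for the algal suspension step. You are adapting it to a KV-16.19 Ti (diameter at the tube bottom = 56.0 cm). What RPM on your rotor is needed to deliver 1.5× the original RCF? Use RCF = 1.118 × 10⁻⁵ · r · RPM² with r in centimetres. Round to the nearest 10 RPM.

≈ 5000 RPM

RCF_original = 1.118 × 10⁻⁵ × 23 × (4500)² = 1.118 × 10⁻⁵ × 23 × 20,250,000 ≈ 5,207.1 × g
Target RCF = 1.5 × 5,207.1 ≈ 7,810.7 × g
Your rotor: r = 56.0 / 2 = 28 cm
7,810.7 = 1.118 × 10⁻⁵ × 28 × N²
N² = 7,810.7 / (31.304 × 10⁻⁵) = 24,951,124
N ≈ √24,951,124 ≈ 4,995.1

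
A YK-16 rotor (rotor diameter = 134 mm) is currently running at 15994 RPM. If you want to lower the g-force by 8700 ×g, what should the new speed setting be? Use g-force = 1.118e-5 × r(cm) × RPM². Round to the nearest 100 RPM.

11800 RPM

r = 134 mm / 2 = 67 mm = 6.7 cm
Current RCF = 1.118 × 10⁻⁵ × 6.7 × (15994)² = 1.118 × 10⁻⁵ × 6.7 × 255,808,036 ≈ 19,161.6 × g
Target RCF = 19,161.6 − 8,700 = 10,461.6 × g
N² = 10,461.6 / (7.4906 × 10⁻⁵) = 139,663,044
N ≈ √139,663,044 ≈ 11,817.9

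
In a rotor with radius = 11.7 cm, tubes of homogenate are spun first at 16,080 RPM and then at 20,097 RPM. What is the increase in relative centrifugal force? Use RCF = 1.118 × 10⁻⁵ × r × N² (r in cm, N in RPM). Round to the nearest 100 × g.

19000 × g

RCF₁ = 1.118 × 10⁻⁵ × 11.7 × (16080)² = 1.118 × 10⁻⁵ × 11.7 × 258,566,400 ≈ 33,822 × g
RCF₂ = 1.118 × 10⁻⁵ × 11.7 × (20097)² = 1.118 × 10⁻⁵ × 11.7 × 403,889,409 ≈ 52,831.2 × g
Increase = 52,831.2 − 33,822 = 19,009.2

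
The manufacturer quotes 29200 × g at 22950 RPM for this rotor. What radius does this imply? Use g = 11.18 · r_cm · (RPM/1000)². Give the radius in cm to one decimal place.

r ≈ 5.0 cm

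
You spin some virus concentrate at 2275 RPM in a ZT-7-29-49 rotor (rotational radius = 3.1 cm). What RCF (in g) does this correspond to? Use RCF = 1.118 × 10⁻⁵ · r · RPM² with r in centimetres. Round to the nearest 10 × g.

≈ 180 g

RCF = 1.118 × 10⁻⁵ × r × N²
RCF = 1.118 × 10⁻⁵ × 3.1 × (2275)² = 1.118 × 10⁻⁵ × 3.1 × 5,175,625 ≈ 179.4 × g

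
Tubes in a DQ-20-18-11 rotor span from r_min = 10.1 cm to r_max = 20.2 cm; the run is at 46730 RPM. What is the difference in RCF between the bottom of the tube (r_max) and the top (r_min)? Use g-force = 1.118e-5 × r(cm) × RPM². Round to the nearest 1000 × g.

247000 x g

ΔRCF = 1.118 × 10⁻⁵ × (r_max − r_min) × N² = 1.118 × 10⁻⁵ × 10.1 × 2,183,692,900 ≈ 246,578.2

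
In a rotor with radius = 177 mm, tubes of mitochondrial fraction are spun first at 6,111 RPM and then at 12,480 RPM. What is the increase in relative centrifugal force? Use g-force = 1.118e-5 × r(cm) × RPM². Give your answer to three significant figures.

r = 177 mm = 17.7 cm
RCF₁ = 1.118 × 10⁻⁵ × 17.7 × (6111)² = 1.118 × 10⁻⁵ × 17.7 × 37,344,321 ≈ 7,389.9 × g
RCF₂ = 1.118 × 10⁻⁵ × 17.7 × (12480)² = 1.118 × 10⁻⁵ × 17.7 × 155,750,400 ≈ 30,820.8 × g
Increase = 30,820.8 − 7,389.9 = 23,430.9

23400 ×g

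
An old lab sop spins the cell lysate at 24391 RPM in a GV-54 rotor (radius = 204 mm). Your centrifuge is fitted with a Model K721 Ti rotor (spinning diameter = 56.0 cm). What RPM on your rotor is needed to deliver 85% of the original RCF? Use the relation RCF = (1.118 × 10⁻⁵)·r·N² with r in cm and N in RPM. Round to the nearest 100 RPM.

19200 RPM

Original rotor: r = 204 mm = 20.4 cm
RCF = 1.118 × 10⁻⁵ × r × N²
RCF_original = 1.118 × 10⁻⁵ × 20.4 × (24391)² = 1.118 × 10⁻⁵ × 20.4 × 594,920,881 ≈ 135,684.8 × g
Target RCF = 0.85 × 135,684.8 ≈ 115,332.1 × g
Your rotor: r = 56.0 / 2 = 28 cm
115,332.1 = 1.118 × 10⁻⁵ × 28 × N²
N² = 115,332.1 / (31.304 × 10⁻⁵) = 368,426,080
N ≈ √368,426,080 ≈ 19,194.4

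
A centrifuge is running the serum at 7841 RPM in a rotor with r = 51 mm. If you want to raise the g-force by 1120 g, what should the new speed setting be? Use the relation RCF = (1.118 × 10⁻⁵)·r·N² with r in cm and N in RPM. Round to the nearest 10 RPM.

r = 51 mm = 5.1 cm
Current RCF = 1.118 × 10⁻⁵ × 5.1 × (7841)² = 1.118 × 10⁻⁵ × 5.1 × 61,481,281 ≈ 3,505.5 × g
Target RCF = 3,505.5 + 1,120 = 4,625.5 × g
N² = 4,625.5 / (5.7018 × 10⁻⁵) = 81,123,505
N ≈ √81,123,505 ≈ 9,006.9

≈ 9010 RPM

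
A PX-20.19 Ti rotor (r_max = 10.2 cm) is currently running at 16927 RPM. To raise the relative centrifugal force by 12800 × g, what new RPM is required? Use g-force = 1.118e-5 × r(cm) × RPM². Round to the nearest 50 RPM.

N₂ ≈ 19950 RPM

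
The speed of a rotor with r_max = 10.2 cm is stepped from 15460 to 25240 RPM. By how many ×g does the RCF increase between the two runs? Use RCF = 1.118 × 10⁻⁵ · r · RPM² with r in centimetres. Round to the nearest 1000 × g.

RCF₁ = 1.118 × 10⁻⁵ × 10.2 × (15460)² = 1.118 × 10⁻⁵ × 10.2 × 239,011,600 ≈ 27,255.9 × g
RCF₂ = 1.118 × 10⁻⁵ × 10.2 × (25240)² = 1.118 × 10⁻⁵ × 10.2 × 637,057,600 ≈ 72,647.5 × g
Increase = 72,647.5 − 27,255.9 = 45,391.6

45000 ×g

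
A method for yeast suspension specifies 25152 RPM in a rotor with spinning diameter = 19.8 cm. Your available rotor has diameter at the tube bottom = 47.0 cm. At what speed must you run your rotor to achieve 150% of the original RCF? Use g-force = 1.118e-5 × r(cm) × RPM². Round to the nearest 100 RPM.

Original rotor: r = 19.8 / 2 = 9.9 cm
RCF_original = 1.118 × 10⁻⁵ × 9.9 × (25152)² = 1.118 × 10⁻⁵ × 9.9 × 632,623,104 ≈ 70,020 × g
Target RCF = 1.5 × 70,020 ≈ 105,030 × g
Your rotor: r = 47.0 / 2 = 23.5 cm
105,030 = 1.118 × 10⁻⁵ × 23.5 × N²
N² = 105,030 / (26.273 × 10⁻⁵) = 399,764,016
N ≈ √399,764,016 ≈ 19,994.1

≈ 20000 RPM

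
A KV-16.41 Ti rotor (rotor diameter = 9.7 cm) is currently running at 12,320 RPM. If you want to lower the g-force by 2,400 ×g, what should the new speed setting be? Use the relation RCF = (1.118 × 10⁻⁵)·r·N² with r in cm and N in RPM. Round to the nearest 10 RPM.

N₂ ≈ 10370 RPM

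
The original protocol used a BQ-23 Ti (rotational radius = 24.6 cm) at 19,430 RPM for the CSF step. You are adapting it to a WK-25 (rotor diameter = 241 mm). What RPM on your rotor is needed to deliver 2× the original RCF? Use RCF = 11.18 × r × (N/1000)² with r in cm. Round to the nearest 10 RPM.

≈ 39260 RPM

RCF_original = 11.18 × 24.6 × (19.43)² = 11.18 × 24.6 × 377.5249 ≈ 103,829.9 × g
Target RCF = 2 × 103,829.9 ≈ 207,659.8 × g
Your rotor: r = 241 mm / 2 = 120.5 mm = 12.05 cm
207,659.8 = 11.18 × 12.05 × (N/1000)²
(N/1000)² = 207,659.8 / 134.719 = 1541.429
N = 1000 × √1541.429 ≈ 39,261.0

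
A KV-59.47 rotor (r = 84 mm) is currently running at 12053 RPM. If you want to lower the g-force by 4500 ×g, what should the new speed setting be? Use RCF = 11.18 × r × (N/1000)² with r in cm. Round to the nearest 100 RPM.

≈ 9900 RPM

r = 84 mm = 8.4 cm
Current RCF = 11.18 × 8.4 × (12.053)² = 11.18 × 8.4 × 145.274809 ≈ 13,643 × g
Target RCF = 13,643 − 4,500 = 9,143 × g
(N/1000)² = 9,143 / 93.912 = 97.3571
N = 1000 × √97.3571 ≈ 9,867.0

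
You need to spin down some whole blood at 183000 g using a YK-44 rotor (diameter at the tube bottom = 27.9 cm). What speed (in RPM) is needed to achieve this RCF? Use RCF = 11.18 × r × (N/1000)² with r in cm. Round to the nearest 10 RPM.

N ≈ 34250 RPM

r = 27.9 / 2 = 13.95 cm
RCF = 11.18 × r × (N/1000)²
183,000 = 11.18 × 13.95 × (N/1000)²
(N/1000)² = 183,000 / 155.961 = 1173.37
N = 1000 × √1173.37 ≈ 34,254.5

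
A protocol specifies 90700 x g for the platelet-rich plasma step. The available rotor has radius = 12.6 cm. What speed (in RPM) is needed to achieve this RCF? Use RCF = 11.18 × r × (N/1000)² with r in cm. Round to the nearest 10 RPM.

N ≈ 25370 RPM

90,700 = 11.18 × 12.6 × (N/1000)²
(N/1000)² = 90,700 / 140.868 = 643.8652
N = 1000 × √643.8652 ≈ 25,374.5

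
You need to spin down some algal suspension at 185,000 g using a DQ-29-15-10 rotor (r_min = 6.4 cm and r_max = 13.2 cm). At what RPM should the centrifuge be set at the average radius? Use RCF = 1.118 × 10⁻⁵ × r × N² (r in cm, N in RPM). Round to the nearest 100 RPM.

r_avg = (6.4 + 13.2) / 2 = 9.8 cm
185,000 = 1.118 × 10⁻⁵ × 9.8 × N²
N² = 185,000 / (10.9564 × 10⁻⁵) = 1,688,510,825
N ≈ √1,688,510,825 ≈ 41,091.5

≈ 41100 RPM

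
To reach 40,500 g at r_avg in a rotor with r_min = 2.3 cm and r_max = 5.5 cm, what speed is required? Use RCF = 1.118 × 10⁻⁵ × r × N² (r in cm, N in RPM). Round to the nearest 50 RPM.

r_avg = (2.3 + 5.5) / 2 = 3.9 cm
RCF = 1.118 × 10⁻⁵ × r × N²
40,500 = 1.118 × 10⁻⁵ × 3.9 × N²
N² = 40,500 / (4.3602 × 10⁻⁵) = 928,856,474
N ≈ √928,856,474 ≈ 30,477.1

N ≈ 30500 RPM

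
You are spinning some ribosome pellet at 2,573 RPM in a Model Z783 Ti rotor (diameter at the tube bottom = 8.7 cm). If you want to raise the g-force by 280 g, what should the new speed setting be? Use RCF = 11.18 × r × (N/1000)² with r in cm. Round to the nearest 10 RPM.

≈ 3520 RPM

r = 8.7 / 2 = 4.35 cm
Current RCF = 11.18 × 4.35 × (2.573)² = 11.18 × 4.35 × 6.620329 ≈ 322 × g
Target RCF = 322 + 280 = 602 × g
(N/1000)² = 602 / 48.633 = 12.37843
N = 1000 × √12.37843 ≈ 3,518.3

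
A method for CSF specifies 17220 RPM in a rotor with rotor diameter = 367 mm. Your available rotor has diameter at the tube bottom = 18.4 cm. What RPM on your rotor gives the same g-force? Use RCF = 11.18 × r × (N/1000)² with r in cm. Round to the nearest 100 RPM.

≈ 24300 RPM

Original rotor: r = 367 mm / 2 = 183.5 mm = 18.35 cm
RCF = 11.18 × r × (N/1000)²
RCF_original = 11.18 × 18.35 × (17.22)² = 11.18 × 18.35 × 296.5284 ≈ 60,833.7 × g
Your rotor: r = 18.4 / 2 = 9.2 cm
60,833.7 = 11.18 × 9.2 × (N/1000)²
(N/1000)² = 60,833.7 / 102.856 = 591.4453
N = 1000 × √591.4453 ≈ 24,319.6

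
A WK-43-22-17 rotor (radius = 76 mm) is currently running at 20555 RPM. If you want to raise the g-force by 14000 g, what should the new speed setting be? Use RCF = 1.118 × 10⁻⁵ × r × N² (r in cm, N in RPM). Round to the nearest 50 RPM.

r = 76 mm = 7.6 cm
Current RCF = 1.118 × 10⁻⁵ × 7.6 × (20555)² = 1.118 × 10⁻⁵ × 7.6 × 422,508,025 ≈ 35,899.7 × g
Target RCF = 35,899.7 + 14,000 = 49,899.7 × g
N² = 49,899.7 / (8.4968 × 10⁻⁵) = 587,276,386
N ≈ √587,276,386 ≈ 24,233.8

≈ 24250 RPM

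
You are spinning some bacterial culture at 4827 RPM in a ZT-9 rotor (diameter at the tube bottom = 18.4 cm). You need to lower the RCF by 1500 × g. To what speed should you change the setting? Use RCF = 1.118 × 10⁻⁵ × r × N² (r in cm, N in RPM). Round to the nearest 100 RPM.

3000 RPM

r = 18.4 / 2 = 9.2 cm
Current RCF = 1.118 × 10⁻⁵ × 9.2 × (4827)² = 1.118 × 10⁻⁵ × 9.2 × 23,299,929 ≈ 2,396.5 × g
Target RCF = 2,396.5 − 1,500 = 896.5 × g
N² = 896.5 / (10.2856 × 10⁻⁵) = 8,716,069
N ≈ √8,716,069 ≈ 2,952.3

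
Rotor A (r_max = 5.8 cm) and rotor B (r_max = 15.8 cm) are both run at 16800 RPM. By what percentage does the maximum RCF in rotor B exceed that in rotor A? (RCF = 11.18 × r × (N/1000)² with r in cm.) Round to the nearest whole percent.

172%

At equal RPM, RCF scales linearly with r: ratio = 15.8 / 5.8 = 2.7241.
So rotor B delivers 172.4% more g-force.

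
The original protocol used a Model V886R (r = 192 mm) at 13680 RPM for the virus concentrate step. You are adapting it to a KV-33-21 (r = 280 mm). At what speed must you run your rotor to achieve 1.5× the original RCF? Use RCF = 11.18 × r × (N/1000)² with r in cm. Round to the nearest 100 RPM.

Original rotor: r = 192 mm = 19.2 cm
RCF = 11.18 × r × (N/1000)²
RCF_original = 11.18 × 19.2 × (13.68)² = 11.18 × 19.2 × 187.1424 ≈ 40,171.2 × g
Target RCF = 1.5 × 40,171.2 ≈ 60,256.8 × g
Your rotor: r = 280 mm = 28.0 cm
60,256.8 = 11.18 × 28 × (N/1000)²
(N/1000)² = 60,256.8 / 313.04 = 192.4891
N = 1000 × √192.4891 ≈ 13,874.0

≈ 13900 RPM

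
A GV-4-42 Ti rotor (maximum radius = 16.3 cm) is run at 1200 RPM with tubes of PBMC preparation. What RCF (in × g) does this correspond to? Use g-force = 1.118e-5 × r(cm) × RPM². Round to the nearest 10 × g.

RCF = 1.118 × 10⁻⁵ × 16.3 × (1200)² = 1.118 × 10⁻⁵ × 16.3 × 1,440,000 ≈ 262.4 × g

RCF ≈ 260 × g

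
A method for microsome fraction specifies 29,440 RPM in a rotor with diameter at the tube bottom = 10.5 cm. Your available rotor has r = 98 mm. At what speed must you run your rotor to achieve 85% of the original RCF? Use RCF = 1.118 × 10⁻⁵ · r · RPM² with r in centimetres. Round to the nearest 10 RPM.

Original rotor: r = 10.5 / 2 = 5.25 cm
RCF_original = 1.118 × 10⁻⁵ × 5.25 × (29440)² = 1.118 × 10⁻⁵ × 5.25 × 866,713,600 ≈ 50,871.8 × g
Target RCF = 0.85 × 50,871.8 ≈ 43,241 × g
Your rotor: r = 98 mm = 9.8 cm
43,241 = 1.118 × 10⁻⁵ × 9.8 × N²
N² = 43,241 / (10.9564 × 10⁻⁵) = 394,664,306
N ≈ √394,664,306 ≈ 19,866.2

≈ 19870 RPM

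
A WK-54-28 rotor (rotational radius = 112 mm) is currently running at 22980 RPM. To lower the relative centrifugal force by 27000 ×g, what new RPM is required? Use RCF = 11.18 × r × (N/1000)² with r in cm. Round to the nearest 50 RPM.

17700 RPM

r = 112 mm = 11.2 cm
Current RCF = 11.18 × 11.2 × (22.98)² = 11.18 × 11.2 × 528.0804 ≈ 66,124.1 × g
Target RCF = 66,124.1 − 27,000 = 39,124.1 × g
(N/1000)² = 39,124.1 / 125.216 = 312.4529
N = 1000 × √312.4529 ≈ 17,676.3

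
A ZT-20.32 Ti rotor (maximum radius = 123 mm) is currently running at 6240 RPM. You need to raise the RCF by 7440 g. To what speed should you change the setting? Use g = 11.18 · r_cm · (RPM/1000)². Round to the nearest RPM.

9646 RPM

r = 123 mm = 12.3 cm
Current RCF = 11.18 × 12.3 × (6.24)² = 11.18 × 12.3 × 38.9376 ≈ 5,354.5 × g
Target RCF = 5,354.5 + 7,440 = 12,794.5 × g
(N/1000)² = 12,794.5 / 137.514 = 93.04144
N = 1000 × √93.04144 ≈ 9,645.8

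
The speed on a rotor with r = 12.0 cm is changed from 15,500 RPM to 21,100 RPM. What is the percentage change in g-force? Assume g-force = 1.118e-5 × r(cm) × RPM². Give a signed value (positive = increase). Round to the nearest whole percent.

+85%

RCF ∝ N², so the ratio is (21100/15500)² = (1.361290)² = 1.8531.
Change = 1.8531 − 1 = +0.8531 → +85.3%.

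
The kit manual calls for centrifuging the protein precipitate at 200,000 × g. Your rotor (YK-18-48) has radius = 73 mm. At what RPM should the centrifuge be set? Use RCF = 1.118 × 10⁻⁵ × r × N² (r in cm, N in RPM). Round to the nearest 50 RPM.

N ≈ 49500 RPM

r = 73 mm = 7.3 cm
200,000 = 1.118 × 10⁻⁵ × 7.3 × N²
N² = 200,000 / (8.1614 × 10⁻⁵) = 2,450,559,953
N ≈ √2,450,559,953 ≈ 49,503.1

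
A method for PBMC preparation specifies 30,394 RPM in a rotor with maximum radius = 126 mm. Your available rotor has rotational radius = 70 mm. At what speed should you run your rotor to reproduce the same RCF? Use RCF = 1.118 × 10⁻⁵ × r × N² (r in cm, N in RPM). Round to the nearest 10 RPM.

Original rotor: r = 126 mm = 12.6 cm
RCF_original = 1.118 × 10⁻⁵ × 12.6 × (30394)² = 1.118 × 10⁻⁵ × 12.6 × 923,795,236 ≈ 130,133.2 × g
Your rotor: r = 70 mm = 7.0 cm
130,133.2 = 1.118 × 10⁻⁵ × 7 × N²
N² = 130,133.2 / (7.826 × 10⁻⁵) = 1,662,831,587
N ≈ √1,662,831,587 ≈ 40,777.8

40780 RPM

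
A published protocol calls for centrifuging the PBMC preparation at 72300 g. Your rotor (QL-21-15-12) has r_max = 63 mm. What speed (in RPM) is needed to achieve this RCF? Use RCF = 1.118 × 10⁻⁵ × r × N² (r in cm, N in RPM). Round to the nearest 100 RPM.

r = 63 mm = 6.3 cm
RCF = 1.118 × 10⁻⁵ × r × N²
72,300 = 1.118 × 10⁻⁵ × 6.3 × N²
N² = 72,300 / (7.0434 × 10⁻⁵) = 1,026,492,887
N ≈ √1,026,492,887 ≈ 32,038.9

N ≈ 32000 RPM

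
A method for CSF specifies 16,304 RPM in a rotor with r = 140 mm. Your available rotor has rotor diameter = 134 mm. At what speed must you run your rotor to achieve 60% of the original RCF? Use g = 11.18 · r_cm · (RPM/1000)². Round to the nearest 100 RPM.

Original rotor: r = 140 mm = 14.0 cm
RCF = 11.18 × r × (N/1000)²
RCF_original = 11.18 × 14 × (16.304)² = 11.18 × 14 × 265.820416 ≈ 41,606.2 × g
Target RCF = 0.6 × 41,606.2 ≈ 24,963.7 × g
Your rotor: r = 134 mm / 2 = 67 mm = 6.7 cm
24,963.7 = 11.18 × 6.7 × (N/1000)²
(N/1000)² = 24,963.7 / 74.906 = 333.267
N = 1000 × √333.267 ≈ 18,255.6

≈ 18300 RPM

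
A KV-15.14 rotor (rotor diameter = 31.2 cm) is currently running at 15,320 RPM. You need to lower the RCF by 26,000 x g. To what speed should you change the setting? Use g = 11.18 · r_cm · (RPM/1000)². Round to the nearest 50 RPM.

≈ 9250 RPM

r = 31.2 / 2 = 15.6 cm
Current RCF = 11.18 × 15.6 × (15.32)² = 11.18 × 15.6 × 234.7024 ≈ 40,934 × g
Target RCF = 40,934 − 26,000 = 14,934 × g
(N/1000)² = 14,934 / 174.408 = 85.62681
N = 1000 × √85.62681 ≈ 9,253.5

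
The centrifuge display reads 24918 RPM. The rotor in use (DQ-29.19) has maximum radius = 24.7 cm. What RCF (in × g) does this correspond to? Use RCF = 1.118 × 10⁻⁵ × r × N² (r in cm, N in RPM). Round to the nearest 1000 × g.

RCF ≈ 171000 × g

RCF = 1.118 × 10⁻⁵ × r × N²
RCF = 1.118 × 10⁻⁵ × 24.7 × (24918)² = 1.118 × 10⁻⁵ × 24.7 × 620,906,724 ≈ 171,460.9 × g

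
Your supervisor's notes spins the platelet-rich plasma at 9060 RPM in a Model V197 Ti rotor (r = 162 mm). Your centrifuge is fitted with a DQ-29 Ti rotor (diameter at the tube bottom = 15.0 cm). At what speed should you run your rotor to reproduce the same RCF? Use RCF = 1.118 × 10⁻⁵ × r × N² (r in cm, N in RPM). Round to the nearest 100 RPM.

13300 RPM

Original rotor: r = 162 mm = 16.2 cm
RCF = 1.118 × 10⁻⁵ × r × N²
RCF_original = 1.118 × 10⁻⁵ × 16.2 × (9060)² = 1.118 × 10⁻⁵ × 16.2 × 82,083,600 ≈ 14,866.7 × g
Your rotor: r = 15.0 / 2 = 7.5 cm
14,866.7 = 1.118 × 10⁻⁵ × 7.5 × N²
N² = 14,866.7 / (8.385 × 10⁻⁵) = 177,301,133
N ≈ √177,301,133 ≈ 13,315.4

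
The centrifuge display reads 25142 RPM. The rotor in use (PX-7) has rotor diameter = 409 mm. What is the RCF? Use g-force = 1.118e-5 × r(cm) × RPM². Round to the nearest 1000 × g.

RCF ≈ 145000 x g

r = 409 mm / 2 = 204.5 mm = 20.45 cm
RCF = 1.118 × 10⁻⁵ × 20.45 × (25142)² = 1.118 × 10⁻⁵ × 20.45 × 632,120,164 ≈ 144,522.3 × g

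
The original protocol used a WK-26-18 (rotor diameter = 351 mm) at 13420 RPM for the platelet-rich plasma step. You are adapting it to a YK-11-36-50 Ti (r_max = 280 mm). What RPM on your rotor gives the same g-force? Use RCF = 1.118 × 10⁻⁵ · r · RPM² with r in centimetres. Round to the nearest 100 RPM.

Original rotor: r = 351 mm / 2 = 175.5 mm = 17.55 cm
RCF = 1.118 × 10⁻⁵ × r × N²
RCF_original = 1.118 × 10⁻⁵ × 17.55 × (13420)² = 1.118 × 10⁻⁵ × 17.55 × 180,096,400 ≈ 35,336.5 × g
Your rotor: r = 280 mm = 28.0 cm
35,336.5 = 1.118 × 10⁻⁵ × 28 × N²
N² = 35,336.5 / (31.304 × 10⁻⁵) = 112,881,740
N ≈ √112,881,740 ≈ 10,624.6

≈ 10600 RPM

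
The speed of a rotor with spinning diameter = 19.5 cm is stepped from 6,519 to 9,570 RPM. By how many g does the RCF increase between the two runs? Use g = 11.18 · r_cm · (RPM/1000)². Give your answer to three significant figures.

5350 g

r = 19.5 / 2 = 9.75 cm
RCF₁ = 11.18 × 9.75 × (6.519)² = 11.18 × 9.75 × 42.497361 ≈ 4,632.4 × g
RCF₂ = 11.18 × 9.75 × (9.57)² = 11.18 × 9.75 × 91.5849 ≈ 9,983.2 × g
Increase = 9,983.2 − 4,632.4 = 5,350.8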